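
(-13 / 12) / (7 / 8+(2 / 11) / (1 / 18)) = -286 / 1095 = -0.26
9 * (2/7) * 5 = 90/7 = 12.86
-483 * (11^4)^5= -324938247552426484444083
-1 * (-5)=5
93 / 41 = 2.27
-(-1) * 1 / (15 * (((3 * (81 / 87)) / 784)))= 22736 / 1215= 18.71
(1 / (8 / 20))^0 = 1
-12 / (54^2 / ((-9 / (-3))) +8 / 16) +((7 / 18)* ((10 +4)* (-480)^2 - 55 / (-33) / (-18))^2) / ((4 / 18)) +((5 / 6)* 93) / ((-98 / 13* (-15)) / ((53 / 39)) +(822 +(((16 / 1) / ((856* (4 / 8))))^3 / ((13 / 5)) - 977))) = 5006167561926678280084811920193 / 274945323487365360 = 18207865834665.59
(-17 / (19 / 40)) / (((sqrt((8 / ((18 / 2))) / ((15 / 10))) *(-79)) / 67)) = 34170 *sqrt(3) / 1501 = 39.43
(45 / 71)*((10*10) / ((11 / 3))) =13500 / 781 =17.29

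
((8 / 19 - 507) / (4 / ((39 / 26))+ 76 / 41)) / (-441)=56375 / 221844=0.25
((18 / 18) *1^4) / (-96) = -1 / 96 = -0.01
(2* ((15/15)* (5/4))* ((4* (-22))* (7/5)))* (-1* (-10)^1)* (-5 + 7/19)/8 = 33880/19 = 1783.16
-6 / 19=-0.32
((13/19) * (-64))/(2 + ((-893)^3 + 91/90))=74880/1217728541321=0.00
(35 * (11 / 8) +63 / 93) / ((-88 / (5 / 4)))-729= -63699299 / 87296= -729.69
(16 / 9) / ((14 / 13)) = 104 / 63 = 1.65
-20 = -20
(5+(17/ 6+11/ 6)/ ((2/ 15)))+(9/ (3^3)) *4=124/ 3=41.33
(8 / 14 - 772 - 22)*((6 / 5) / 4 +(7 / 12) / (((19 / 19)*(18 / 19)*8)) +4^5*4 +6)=-98429479249 / 30240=-3254943.10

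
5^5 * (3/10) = 1875/2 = 937.50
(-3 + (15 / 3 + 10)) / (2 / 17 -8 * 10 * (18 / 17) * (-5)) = 102 / 3601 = 0.03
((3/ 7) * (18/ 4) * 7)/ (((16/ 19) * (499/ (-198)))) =-6.36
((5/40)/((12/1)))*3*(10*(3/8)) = 15/128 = 0.12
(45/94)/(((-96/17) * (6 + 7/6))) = -765/64672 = -0.01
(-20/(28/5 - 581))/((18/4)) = 200/25893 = 0.01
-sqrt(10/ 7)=-sqrt(70)/ 7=-1.20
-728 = -728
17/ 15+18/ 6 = 62/ 15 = 4.13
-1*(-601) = 601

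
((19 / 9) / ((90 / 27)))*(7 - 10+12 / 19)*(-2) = 3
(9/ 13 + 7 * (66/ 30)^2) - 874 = -839.43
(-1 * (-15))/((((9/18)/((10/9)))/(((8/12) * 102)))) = 6800/3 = 2266.67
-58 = -58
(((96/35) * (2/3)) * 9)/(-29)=-576/1015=-0.57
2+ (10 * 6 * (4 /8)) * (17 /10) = 53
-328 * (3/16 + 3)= -2091/2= -1045.50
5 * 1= 5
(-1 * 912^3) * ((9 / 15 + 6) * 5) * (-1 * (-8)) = -200257339392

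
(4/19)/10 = 2/95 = 0.02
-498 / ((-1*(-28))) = -249 / 14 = -17.79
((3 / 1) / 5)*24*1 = 72 / 5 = 14.40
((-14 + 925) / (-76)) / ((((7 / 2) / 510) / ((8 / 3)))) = -619480 / 133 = -4657.74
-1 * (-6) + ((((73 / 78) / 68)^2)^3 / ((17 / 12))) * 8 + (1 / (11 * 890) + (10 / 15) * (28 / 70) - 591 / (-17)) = 158379365425174780638931747 / 3859948164327937367482368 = 41.03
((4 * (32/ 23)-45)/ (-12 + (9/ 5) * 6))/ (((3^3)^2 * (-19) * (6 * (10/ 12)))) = -907/ 1911438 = -0.00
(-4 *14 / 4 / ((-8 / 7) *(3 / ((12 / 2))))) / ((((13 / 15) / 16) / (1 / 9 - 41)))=-721280 / 39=-18494.36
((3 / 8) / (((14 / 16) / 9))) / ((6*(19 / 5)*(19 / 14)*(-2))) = -45 / 722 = -0.06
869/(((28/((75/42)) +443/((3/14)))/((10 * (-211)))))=-68759625/78113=-880.26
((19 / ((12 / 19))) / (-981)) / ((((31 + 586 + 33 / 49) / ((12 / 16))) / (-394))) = 3484733 / 237527568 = 0.01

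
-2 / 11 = -0.18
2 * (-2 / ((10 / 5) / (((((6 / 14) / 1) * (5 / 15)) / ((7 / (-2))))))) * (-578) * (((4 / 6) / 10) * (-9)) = 6936 / 245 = 28.31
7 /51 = 0.14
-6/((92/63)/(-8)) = 756/23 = 32.87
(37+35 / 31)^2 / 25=1397124 / 24025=58.15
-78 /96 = -13 /16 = -0.81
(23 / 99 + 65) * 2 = 12916 / 99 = 130.46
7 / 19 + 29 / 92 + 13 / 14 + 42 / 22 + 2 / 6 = 1556455 / 403788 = 3.85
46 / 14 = 23 / 7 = 3.29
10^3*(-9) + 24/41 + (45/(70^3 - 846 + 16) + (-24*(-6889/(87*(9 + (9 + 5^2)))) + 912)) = -28141816082561/3498825118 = -8043.22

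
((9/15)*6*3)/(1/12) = 648/5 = 129.60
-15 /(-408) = 5 /136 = 0.04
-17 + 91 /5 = 6 /5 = 1.20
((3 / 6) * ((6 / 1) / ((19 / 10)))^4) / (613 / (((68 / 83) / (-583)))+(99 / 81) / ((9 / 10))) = -35691840000 / 313115950953377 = -0.00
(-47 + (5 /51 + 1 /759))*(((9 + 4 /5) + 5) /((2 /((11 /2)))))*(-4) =44781766 /5865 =7635.42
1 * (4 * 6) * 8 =192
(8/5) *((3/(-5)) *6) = -5.76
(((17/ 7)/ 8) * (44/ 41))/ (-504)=-187/ 289296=-0.00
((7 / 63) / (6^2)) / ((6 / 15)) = 0.01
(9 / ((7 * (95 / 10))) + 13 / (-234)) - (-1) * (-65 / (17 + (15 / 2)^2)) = -566477 / 701442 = -0.81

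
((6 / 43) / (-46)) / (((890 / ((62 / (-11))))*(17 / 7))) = 651 / 82299635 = 0.00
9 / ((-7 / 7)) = -9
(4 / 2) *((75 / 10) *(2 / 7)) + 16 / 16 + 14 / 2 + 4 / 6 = 272 / 21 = 12.95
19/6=3.17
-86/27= -3.19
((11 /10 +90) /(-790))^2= 829921 /62410000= 0.01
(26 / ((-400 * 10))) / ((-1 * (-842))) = -13 / 1684000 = -0.00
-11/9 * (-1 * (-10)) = -110/9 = -12.22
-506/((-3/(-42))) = -7084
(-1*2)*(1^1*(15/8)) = -15/4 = -3.75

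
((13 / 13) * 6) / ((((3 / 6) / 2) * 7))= 24 / 7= 3.43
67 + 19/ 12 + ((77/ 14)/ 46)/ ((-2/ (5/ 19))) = 719137/ 10488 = 68.57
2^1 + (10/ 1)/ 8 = 13/ 4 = 3.25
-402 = -402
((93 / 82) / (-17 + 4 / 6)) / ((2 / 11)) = -3069 / 8036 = -0.38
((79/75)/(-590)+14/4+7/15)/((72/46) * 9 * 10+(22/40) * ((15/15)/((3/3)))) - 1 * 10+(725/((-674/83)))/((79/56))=-73.26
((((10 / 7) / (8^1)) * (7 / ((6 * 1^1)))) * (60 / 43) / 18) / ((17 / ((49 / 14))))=175 / 52632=0.00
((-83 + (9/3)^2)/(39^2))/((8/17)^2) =-10693/48672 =-0.22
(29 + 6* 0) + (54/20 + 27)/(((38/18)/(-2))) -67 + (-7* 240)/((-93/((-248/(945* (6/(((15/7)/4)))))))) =-1195087/17955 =-66.56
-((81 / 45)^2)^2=-6561 / 625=-10.50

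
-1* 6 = -6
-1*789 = -789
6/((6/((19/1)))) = 19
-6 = -6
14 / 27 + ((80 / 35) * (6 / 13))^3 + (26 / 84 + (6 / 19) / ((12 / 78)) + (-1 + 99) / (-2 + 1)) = -72635084855 / 773163846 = -93.95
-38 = -38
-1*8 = -8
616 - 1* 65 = 551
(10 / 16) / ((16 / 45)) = 225 / 128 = 1.76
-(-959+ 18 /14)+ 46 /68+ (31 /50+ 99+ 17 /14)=1059.23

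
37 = 37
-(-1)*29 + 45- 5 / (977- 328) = 48021 / 649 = 73.99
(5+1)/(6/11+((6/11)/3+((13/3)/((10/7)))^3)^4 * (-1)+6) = -46684966086000000000000/4845548205835697637673091521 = -0.00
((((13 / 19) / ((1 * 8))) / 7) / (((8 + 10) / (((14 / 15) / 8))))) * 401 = 0.03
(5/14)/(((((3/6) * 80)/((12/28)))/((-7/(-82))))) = 3/9184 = 0.00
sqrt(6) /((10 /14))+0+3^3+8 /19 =7*sqrt(6) /5+521 /19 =30.85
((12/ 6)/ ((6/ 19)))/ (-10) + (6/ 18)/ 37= -231/ 370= -0.62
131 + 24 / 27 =1187 / 9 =131.89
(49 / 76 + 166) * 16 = 50660 / 19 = 2666.32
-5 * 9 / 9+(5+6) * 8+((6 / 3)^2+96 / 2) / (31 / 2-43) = 4461 / 55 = 81.11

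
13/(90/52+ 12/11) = 4.61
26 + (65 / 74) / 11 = 21229 / 814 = 26.08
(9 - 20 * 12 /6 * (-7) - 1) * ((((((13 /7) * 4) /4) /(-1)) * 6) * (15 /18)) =-18720 /7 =-2674.29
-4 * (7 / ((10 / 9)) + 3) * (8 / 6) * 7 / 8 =-217 / 5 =-43.40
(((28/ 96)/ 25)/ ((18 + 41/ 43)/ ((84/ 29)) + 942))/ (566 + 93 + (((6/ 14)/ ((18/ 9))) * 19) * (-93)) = 14749/ 336189889375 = 0.00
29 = 29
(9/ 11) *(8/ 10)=36/ 55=0.65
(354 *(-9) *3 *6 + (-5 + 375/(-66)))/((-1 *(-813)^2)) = 1261891/14541318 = 0.09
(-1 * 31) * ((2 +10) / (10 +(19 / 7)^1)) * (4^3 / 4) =-468.13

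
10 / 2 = 5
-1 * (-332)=332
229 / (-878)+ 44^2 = 1699579 / 878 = 1935.74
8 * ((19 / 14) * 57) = 4332 / 7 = 618.86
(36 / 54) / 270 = 1 / 405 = 0.00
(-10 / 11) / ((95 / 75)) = -150 / 209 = -0.72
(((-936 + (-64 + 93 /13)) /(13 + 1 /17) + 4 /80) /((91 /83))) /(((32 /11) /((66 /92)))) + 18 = 1173370199 /1288618240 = 0.91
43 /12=3.58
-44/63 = -0.70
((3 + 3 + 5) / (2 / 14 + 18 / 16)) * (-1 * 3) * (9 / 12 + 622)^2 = -1433373711 / 142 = -10094181.06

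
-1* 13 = -13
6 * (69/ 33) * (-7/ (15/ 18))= -5796/ 55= -105.38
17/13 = 1.31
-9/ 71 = -0.13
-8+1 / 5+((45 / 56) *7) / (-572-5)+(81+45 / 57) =32441589 / 438520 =73.98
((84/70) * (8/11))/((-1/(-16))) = 768/55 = 13.96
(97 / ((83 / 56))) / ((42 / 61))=23668 / 249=95.05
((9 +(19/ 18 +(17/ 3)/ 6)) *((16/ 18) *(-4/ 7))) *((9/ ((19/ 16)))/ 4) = -1408/ 133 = -10.59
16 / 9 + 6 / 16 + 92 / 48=293 / 72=4.07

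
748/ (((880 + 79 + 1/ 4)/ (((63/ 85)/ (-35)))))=-528/ 31975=-0.02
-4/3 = -1.33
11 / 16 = 0.69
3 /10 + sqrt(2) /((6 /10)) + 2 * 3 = 5 * sqrt(2) /3 + 63 /10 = 8.66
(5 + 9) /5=14 /5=2.80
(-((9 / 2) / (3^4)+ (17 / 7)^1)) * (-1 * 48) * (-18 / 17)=-15024 / 119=-126.25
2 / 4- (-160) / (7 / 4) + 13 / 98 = 4511 / 49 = 92.06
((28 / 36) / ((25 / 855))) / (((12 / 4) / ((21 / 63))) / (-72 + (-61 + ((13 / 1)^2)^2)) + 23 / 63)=79399404 / 1090685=72.80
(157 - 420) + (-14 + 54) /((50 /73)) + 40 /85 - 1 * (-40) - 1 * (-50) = -9701 /85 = -114.13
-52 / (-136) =13 / 34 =0.38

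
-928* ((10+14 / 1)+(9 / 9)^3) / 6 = -11600 / 3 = -3866.67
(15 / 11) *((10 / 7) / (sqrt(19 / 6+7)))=150 *sqrt(366) / 4697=0.61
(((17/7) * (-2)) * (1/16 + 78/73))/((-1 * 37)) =22457/151256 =0.15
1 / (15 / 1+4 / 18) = 9 / 137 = 0.07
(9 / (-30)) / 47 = -3 / 470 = -0.01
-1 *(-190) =190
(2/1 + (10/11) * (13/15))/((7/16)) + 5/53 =79171/12243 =6.47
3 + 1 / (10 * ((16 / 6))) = 243 / 80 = 3.04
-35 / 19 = -1.84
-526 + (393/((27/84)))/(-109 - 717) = -93364/177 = -527.48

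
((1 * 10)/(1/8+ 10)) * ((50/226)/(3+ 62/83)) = 166000/2846583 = 0.06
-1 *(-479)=479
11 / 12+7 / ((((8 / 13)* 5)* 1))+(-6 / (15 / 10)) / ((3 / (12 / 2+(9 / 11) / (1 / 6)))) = -14987 / 1320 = -11.35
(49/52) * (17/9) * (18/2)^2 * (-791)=-5930127/52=-114040.90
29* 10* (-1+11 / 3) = 2320 / 3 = 773.33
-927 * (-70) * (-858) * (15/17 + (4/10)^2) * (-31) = 152918657892/85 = 1799043034.02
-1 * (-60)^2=-3600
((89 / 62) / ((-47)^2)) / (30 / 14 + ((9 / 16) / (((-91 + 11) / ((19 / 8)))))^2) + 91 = 9802750189296043 / 107722170617073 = 91.00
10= 10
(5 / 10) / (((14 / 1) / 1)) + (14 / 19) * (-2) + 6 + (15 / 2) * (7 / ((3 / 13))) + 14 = 130905 / 532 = 246.06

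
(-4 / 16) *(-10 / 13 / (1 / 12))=30 / 13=2.31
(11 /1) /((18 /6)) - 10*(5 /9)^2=47 /81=0.58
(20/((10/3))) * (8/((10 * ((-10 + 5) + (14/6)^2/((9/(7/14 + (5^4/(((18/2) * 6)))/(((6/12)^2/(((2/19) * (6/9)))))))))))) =-5983632/3405895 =-1.76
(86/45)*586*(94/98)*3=2368612/735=3222.60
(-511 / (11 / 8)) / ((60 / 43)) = -43946 / 165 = -266.34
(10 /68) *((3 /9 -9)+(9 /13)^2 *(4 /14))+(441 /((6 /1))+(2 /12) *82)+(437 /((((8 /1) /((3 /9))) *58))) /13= 2405748815 /27994512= 85.94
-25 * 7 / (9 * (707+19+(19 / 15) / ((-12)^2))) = -42000 / 1568179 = -0.03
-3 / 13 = -0.23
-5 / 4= -1.25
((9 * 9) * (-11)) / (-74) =891 / 74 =12.04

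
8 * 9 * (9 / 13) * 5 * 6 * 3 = 58320 / 13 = 4486.15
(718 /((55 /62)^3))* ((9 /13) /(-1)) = -1540075536 /2162875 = -712.05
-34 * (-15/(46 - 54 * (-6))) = 51/37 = 1.38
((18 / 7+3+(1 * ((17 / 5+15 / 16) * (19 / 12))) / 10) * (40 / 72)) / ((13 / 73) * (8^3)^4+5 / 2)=30700223 / 108060002799900480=0.00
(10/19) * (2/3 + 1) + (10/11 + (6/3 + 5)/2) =6629/1254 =5.29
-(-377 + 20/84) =7912/21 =376.76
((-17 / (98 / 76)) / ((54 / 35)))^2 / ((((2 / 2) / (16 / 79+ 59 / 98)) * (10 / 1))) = 3249326705 / 553103964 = 5.87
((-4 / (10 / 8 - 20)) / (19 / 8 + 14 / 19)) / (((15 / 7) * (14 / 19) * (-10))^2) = 54872 / 199546875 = 0.00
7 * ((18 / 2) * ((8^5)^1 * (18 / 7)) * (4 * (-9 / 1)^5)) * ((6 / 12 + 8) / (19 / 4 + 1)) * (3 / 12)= -10657526317056 / 23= -463370709437.22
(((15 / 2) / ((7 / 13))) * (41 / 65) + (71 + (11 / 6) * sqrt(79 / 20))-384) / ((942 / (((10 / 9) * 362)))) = -3854395 / 29673 + 1991 * sqrt(395) / 25434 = -128.34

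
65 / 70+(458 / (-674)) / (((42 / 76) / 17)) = -282725 / 14154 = -19.97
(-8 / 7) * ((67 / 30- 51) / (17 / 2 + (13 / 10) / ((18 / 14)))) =627 / 107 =5.86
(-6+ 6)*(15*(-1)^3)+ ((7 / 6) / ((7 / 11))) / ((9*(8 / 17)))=187 / 432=0.43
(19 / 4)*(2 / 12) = 0.79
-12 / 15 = -4 / 5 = -0.80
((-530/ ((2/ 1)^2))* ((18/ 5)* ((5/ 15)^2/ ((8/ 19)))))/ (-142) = 1007/ 1136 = 0.89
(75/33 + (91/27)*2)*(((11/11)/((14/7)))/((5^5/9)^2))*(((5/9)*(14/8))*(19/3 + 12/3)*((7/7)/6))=0.00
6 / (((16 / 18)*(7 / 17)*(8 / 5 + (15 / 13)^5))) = 4.50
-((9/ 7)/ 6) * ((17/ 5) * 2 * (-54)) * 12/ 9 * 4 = 14688/ 35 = 419.66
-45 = -45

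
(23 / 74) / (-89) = -23 / 6586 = -0.00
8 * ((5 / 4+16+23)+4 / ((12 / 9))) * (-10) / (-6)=1730 / 3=576.67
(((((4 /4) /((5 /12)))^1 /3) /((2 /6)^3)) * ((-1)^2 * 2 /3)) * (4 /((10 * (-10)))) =-72 /125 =-0.58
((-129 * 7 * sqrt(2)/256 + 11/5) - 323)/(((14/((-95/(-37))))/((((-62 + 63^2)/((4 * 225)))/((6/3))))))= -29767433/233100 - 3192019 * sqrt(2)/2273280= -129.69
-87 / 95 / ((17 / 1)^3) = -87 / 466735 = -0.00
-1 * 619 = -619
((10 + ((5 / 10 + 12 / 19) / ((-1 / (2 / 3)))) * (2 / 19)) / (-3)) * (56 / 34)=-5.45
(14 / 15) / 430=7 / 3225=0.00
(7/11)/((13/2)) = 14/143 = 0.10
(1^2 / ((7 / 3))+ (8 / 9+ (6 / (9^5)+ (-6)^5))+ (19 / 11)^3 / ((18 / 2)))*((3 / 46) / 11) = -712833441010 / 15465595761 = -46.09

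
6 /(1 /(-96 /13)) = -576 /13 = -44.31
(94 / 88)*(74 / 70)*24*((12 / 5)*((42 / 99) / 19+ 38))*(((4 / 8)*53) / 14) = 2636713536 / 563255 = 4681.21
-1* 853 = -853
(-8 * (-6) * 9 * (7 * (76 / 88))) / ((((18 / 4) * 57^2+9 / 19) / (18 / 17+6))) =2079360 / 1649153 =1.26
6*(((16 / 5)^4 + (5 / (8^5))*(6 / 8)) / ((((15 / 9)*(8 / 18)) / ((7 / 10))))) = 4870498229289 / 8192000000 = 594.54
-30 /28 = -15 /14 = -1.07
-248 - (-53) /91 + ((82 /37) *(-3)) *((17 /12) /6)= -10060087 /40404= -248.99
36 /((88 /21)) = 189 /22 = 8.59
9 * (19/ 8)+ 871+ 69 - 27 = 7475/ 8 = 934.38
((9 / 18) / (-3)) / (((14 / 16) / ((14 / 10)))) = -4 / 15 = -0.27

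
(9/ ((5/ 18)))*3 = 486/ 5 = 97.20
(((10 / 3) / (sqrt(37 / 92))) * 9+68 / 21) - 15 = -247 / 21+60 * sqrt(851) / 37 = 35.54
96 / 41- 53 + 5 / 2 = -3949 / 82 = -48.16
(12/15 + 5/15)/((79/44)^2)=32912/93615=0.35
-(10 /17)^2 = -100 /289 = -0.35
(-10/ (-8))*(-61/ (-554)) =305/ 2216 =0.14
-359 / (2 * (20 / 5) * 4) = -359 / 32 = -11.22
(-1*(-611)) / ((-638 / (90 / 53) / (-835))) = 22958325 / 16907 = 1357.92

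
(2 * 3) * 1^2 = 6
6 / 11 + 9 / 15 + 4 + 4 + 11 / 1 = 1108 / 55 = 20.15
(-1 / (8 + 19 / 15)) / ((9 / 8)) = -40 / 417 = -0.10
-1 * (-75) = 75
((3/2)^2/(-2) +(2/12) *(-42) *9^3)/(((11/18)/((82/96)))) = -5022459/704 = -7134.17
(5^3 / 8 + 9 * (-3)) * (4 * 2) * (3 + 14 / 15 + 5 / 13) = -5894 / 15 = -392.93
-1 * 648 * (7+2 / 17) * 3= -235224 / 17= -13836.71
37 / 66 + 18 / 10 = 779 / 330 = 2.36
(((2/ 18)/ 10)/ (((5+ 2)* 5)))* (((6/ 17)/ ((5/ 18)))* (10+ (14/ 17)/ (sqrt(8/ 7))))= 3* sqrt(14)/ 36125+ 12/ 2975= 0.00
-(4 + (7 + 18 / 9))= -13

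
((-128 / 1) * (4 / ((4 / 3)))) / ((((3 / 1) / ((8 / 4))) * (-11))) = 23.27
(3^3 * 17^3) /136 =7803 /8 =975.38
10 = 10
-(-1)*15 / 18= 5 / 6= 0.83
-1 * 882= -882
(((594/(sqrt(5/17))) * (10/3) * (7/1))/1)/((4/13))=83058.88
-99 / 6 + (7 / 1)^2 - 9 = 23.50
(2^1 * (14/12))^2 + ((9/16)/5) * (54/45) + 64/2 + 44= 146843/1800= 81.58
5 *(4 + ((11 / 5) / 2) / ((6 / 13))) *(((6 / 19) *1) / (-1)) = -383 / 38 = -10.08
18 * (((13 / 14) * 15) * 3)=5265 / 7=752.14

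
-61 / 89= -0.69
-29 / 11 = -2.64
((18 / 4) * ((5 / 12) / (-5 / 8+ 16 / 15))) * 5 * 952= 1071000 / 53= 20207.55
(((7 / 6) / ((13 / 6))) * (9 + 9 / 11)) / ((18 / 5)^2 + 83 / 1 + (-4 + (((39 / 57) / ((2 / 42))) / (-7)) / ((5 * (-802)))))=287998200 / 5009627051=0.06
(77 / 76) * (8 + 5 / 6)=4081 / 456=8.95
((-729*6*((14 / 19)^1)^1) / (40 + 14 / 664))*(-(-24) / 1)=-162642816 / 84151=-1932.75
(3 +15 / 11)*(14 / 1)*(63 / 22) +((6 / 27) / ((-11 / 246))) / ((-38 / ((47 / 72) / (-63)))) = 2736493171 / 15642396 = 174.94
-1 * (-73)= 73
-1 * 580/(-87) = 20/3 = 6.67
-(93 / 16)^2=-8649 / 256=-33.79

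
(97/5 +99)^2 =350464/25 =14018.56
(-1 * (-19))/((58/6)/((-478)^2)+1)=13023588/685481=19.00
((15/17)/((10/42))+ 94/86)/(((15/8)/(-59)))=-1655776/10965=-151.01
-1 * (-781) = 781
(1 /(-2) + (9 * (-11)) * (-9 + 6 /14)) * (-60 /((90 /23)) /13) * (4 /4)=-1000.29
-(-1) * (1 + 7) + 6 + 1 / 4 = 57 / 4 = 14.25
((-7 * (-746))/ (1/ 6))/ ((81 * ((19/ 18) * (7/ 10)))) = 29840/ 57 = 523.51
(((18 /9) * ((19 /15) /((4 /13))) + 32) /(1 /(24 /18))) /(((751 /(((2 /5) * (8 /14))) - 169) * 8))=2414 /1121985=0.00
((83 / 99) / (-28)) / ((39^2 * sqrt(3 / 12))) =-83 / 2108106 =-0.00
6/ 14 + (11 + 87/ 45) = 1403/ 105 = 13.36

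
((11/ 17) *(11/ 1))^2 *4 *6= 351384/ 289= 1215.86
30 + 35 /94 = 2855 /94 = 30.37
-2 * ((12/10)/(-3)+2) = -16/5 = -3.20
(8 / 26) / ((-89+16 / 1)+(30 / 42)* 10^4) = 0.00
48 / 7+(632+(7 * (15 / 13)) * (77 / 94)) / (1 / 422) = 1152663881 / 4277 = 269502.89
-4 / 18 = -2 / 9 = -0.22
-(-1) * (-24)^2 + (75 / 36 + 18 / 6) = 6973 / 12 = 581.08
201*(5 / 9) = 335 / 3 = 111.67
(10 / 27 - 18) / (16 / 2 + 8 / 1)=-119 / 108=-1.10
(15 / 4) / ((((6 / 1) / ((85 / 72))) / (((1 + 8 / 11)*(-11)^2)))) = 88825 / 576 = 154.21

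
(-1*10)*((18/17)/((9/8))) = -160/17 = -9.41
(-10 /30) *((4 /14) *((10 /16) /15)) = -0.00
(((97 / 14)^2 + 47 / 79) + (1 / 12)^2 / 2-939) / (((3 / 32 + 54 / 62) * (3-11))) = 30772359095 / 266727384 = 115.37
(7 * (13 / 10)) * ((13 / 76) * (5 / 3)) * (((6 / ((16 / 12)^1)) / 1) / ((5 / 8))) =18.68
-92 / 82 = -1.12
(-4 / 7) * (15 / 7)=-60 / 49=-1.22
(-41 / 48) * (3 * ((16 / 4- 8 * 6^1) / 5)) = 451 / 20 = 22.55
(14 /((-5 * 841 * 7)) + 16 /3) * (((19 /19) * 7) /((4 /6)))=235459 /4205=56.00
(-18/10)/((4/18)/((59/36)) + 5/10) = -354/125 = -2.83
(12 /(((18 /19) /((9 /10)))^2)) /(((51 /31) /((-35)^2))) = 8064.10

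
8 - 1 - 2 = 5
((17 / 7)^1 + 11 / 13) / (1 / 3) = 894 / 91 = 9.82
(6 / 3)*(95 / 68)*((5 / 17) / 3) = 475 / 1734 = 0.27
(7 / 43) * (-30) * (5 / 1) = -1050 / 43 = -24.42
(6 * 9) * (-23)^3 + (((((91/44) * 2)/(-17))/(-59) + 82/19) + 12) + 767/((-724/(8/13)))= -49856604883295/75884974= -657002.33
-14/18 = -7/9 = -0.78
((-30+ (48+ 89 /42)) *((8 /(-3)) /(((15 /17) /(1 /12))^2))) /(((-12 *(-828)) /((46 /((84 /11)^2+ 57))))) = -5909761 /307593326880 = -0.00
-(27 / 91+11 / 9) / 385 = -1244 / 315315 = -0.00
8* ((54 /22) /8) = 27 /11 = 2.45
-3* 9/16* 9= -243/16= -15.19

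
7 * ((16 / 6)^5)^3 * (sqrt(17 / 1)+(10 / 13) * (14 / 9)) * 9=34480684647055360 / 186535791+246290604621824 * sqrt(17) / 1594323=821783844.20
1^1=1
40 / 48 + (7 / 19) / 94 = 2243 / 2679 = 0.84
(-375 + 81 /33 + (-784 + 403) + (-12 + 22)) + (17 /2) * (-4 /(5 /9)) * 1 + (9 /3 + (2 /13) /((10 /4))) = -573204 /715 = -801.68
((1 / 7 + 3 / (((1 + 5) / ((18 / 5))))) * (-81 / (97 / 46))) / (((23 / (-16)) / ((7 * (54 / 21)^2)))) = 57106944 / 23765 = 2402.99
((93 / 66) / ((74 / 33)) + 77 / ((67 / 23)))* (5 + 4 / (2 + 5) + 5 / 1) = 268339 / 938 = 286.08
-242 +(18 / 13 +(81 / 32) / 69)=-2301857 / 9568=-240.58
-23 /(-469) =23 /469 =0.05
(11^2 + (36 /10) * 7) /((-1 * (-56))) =731 /280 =2.61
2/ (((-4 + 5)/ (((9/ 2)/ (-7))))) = -9/ 7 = -1.29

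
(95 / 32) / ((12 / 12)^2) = 95 / 32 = 2.97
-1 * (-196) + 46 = 242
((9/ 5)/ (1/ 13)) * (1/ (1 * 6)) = 39/ 10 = 3.90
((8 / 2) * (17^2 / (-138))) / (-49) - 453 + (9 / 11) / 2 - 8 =-34246957 / 74382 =-460.42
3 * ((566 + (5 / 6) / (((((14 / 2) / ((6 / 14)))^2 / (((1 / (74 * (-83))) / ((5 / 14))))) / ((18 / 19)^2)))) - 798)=-264661262826 / 380260433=-696.00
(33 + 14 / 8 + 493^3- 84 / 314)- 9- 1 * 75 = 75248911499 / 628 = 119823107.48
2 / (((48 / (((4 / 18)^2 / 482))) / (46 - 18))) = 7 / 58563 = 0.00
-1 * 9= -9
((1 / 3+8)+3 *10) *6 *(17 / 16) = 1955 / 8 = 244.38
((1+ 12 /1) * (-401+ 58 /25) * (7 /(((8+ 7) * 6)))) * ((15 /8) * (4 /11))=-906997 /3300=-274.85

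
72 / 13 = 5.54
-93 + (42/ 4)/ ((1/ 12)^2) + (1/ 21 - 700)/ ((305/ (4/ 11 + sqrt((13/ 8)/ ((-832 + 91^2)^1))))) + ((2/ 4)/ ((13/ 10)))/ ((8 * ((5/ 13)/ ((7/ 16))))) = 12789849857/ 9018240 - 14699 * sqrt(1146)/ 14680260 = 1418.19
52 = 52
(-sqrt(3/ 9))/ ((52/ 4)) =-sqrt(3)/ 39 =-0.04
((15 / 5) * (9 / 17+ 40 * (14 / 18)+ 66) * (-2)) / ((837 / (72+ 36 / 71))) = -50.75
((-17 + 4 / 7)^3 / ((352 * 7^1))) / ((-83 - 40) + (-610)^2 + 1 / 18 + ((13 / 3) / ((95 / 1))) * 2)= -1300348125 / 268792531272496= -0.00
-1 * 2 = -2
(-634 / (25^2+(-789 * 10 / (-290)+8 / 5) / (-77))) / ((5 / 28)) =-9910054 / 1743487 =-5.68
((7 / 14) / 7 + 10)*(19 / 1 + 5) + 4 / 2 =1706 / 7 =243.71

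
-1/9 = -0.11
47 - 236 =-189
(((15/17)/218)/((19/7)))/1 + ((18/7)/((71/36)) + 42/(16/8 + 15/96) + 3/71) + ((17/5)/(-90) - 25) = -4.21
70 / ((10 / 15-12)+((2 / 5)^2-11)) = -5250 / 1663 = -3.16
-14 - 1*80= -94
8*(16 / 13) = 128 / 13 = 9.85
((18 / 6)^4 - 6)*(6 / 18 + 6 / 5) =115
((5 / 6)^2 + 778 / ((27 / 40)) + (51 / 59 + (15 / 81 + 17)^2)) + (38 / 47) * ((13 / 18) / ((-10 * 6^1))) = 29301328987 / 20215170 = 1449.47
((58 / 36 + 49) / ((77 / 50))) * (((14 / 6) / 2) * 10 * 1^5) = 113875 / 297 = 383.42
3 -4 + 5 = 4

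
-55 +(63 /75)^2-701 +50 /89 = -41982001 /55625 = -754.73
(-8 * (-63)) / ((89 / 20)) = 113.26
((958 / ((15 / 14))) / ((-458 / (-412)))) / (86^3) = 345359 / 273106545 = 0.00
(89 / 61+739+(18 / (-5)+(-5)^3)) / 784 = 186617 / 239120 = 0.78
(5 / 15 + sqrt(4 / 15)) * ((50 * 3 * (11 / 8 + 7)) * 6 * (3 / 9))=1675 / 2 + 335 * sqrt(15)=2134.95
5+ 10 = 15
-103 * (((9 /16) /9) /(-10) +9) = -148217 /160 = -926.36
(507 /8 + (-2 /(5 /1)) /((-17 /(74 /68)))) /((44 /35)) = 5130377 /101728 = 50.43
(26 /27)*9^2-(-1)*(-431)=-353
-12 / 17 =-0.71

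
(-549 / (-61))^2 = 81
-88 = -88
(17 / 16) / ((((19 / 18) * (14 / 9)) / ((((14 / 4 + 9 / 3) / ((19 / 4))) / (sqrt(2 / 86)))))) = 17901 * sqrt(43) / 20216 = 5.81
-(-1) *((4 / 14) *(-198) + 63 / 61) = -23715 / 427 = -55.54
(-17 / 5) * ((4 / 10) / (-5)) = 34 / 125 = 0.27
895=895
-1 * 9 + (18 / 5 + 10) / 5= -157 / 25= -6.28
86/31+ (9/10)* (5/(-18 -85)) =2.73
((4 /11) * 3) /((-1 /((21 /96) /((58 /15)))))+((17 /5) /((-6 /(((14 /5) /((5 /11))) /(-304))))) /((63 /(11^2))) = -6490681 /163647000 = -0.04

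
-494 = -494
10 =10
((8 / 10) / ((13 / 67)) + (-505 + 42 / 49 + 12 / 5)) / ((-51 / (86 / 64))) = 9735931 / 742560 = 13.11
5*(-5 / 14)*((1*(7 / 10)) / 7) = -5 / 28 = -0.18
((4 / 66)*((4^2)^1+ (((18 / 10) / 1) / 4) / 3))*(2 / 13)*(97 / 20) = 31331 / 42900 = 0.73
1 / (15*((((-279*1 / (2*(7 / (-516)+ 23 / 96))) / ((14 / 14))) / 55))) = -0.01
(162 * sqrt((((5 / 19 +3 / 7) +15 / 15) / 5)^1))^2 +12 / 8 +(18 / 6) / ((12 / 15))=4726713 / 532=8884.80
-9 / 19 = -0.47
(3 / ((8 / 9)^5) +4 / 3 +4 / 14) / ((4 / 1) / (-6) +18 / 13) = 62844587 / 6422528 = 9.79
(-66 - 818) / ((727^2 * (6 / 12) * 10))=-884 / 2642645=-0.00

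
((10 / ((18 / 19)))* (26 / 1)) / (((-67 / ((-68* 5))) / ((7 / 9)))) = 5878600 / 5427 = 1083.21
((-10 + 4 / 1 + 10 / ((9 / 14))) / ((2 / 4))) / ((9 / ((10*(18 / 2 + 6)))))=8600 / 27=318.52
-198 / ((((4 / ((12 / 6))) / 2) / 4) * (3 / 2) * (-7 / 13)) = 6864 / 7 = 980.57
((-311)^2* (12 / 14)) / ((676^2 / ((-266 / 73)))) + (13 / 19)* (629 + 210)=90857580641 / 158456428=573.39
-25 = -25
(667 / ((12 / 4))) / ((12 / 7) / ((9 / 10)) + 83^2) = 4669 / 144709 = 0.03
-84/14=-6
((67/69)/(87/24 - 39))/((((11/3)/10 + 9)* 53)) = -0.00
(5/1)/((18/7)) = 35/18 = 1.94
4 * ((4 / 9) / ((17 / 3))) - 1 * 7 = -341 / 51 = -6.69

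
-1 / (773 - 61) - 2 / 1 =-1425 / 712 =-2.00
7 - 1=6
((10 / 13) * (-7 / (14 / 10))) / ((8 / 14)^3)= -8575 / 416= -20.61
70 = 70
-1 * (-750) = 750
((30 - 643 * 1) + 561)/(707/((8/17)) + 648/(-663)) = -91936/2654471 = -0.03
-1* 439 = -439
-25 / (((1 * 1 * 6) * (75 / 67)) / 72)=-268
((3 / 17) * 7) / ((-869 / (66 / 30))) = -21 / 6715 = -0.00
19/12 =1.58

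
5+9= 14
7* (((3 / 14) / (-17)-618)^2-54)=21631526793 / 8092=2673199.06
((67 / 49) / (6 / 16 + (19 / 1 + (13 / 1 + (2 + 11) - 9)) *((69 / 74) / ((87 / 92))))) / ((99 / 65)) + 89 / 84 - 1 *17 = -95093821927 / 5974937892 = -15.92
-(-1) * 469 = 469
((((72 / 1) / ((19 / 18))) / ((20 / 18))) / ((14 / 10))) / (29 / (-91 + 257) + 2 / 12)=1452168 / 11305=128.45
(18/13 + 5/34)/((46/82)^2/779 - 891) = -886530823/515709281360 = -0.00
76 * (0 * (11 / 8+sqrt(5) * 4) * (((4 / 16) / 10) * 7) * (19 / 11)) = 0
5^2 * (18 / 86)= 225 / 43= 5.23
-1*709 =-709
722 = 722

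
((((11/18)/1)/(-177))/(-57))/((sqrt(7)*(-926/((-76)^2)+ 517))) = 0.00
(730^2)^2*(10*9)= 25558416900000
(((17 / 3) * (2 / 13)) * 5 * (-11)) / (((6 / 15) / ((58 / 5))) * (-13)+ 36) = -54230 / 40209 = -1.35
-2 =-2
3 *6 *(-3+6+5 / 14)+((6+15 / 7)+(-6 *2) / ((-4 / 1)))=501 / 7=71.57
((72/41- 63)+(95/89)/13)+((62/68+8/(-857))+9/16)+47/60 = -58.91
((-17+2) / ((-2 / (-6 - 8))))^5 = -12762815625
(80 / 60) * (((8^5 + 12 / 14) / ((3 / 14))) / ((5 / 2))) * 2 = 7340224 / 45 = 163116.09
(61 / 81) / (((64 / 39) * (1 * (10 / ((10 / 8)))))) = 793 / 13824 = 0.06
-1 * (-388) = 388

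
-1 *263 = -263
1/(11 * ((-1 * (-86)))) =1/946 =0.00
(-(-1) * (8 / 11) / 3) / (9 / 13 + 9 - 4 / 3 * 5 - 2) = 13 / 55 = 0.24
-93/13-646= -653.15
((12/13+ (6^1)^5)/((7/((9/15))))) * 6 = 363960/91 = 3999.56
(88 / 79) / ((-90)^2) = 22 / 159975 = 0.00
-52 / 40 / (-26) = 1 / 20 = 0.05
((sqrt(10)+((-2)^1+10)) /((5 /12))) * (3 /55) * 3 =108 * sqrt(10) /275+864 /275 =4.38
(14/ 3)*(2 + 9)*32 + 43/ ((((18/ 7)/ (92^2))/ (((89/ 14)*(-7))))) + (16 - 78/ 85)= -4817001362/ 765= -6296733.81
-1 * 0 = 0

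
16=16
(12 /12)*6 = 6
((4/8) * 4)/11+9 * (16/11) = 146/11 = 13.27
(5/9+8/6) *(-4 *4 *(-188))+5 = 51181/9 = 5686.78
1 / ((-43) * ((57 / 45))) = -15 / 817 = -0.02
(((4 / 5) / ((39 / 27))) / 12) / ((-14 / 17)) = -51 / 910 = -0.06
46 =46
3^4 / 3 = 27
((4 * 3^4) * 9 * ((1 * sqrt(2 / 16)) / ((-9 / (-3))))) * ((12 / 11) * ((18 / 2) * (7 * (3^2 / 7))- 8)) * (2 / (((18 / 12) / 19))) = 693306.11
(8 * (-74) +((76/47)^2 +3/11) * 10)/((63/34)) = -155078284/510279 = -303.91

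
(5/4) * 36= 45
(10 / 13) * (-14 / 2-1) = -80 / 13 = -6.15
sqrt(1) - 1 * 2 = -1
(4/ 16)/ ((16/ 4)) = 1/ 16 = 0.06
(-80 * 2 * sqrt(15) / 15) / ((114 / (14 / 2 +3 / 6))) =-40 * sqrt(15) / 57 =-2.72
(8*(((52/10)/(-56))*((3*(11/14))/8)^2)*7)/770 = -1287/2195200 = -0.00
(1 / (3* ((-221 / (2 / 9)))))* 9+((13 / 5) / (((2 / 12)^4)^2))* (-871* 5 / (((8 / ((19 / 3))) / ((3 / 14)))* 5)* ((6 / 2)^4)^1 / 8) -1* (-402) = -6533292307.55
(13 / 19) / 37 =13 / 703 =0.02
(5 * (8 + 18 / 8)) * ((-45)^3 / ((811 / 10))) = -93403125 / 1622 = -57585.16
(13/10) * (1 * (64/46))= 208/115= 1.81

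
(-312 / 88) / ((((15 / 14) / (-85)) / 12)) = 3375.27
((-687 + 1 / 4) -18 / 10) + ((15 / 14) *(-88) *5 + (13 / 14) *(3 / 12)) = -324729 / 280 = -1159.75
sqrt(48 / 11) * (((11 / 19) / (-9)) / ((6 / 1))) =-2 * sqrt(33) / 513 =-0.02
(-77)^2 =5929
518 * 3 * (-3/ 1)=-4662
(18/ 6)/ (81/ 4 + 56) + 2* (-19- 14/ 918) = -5318572/ 139995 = -37.99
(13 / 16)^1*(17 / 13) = 17 / 16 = 1.06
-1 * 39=-39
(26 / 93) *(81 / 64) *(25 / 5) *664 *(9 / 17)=1310985 / 2108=621.91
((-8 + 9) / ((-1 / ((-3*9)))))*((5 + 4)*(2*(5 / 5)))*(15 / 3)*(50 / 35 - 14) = -213840 / 7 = -30548.57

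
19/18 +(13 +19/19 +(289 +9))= 313.06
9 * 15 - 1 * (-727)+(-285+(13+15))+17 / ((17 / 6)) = 611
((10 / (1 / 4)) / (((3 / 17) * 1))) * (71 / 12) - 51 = 11611 / 9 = 1290.11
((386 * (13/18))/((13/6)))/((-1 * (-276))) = 193/414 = 0.47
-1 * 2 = -2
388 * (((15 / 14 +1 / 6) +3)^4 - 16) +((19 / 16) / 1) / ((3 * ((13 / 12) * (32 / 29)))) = 118966.46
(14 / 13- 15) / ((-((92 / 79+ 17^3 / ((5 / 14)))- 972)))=71495 / 65653874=0.00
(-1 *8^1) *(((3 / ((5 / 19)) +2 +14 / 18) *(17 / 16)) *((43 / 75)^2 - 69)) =2094774748 / 253125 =8275.65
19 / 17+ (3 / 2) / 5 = 241 / 170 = 1.42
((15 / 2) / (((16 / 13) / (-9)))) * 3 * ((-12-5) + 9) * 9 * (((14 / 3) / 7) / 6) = 5265 / 4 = 1316.25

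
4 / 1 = 4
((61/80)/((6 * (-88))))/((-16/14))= 427/337920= 0.00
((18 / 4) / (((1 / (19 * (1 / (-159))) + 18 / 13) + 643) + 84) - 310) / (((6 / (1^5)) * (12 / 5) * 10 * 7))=-110261057 / 358533504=-0.31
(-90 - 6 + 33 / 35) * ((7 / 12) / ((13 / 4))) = -1109 / 65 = -17.06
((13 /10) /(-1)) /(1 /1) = -13 /10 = -1.30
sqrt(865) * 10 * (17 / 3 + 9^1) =440 * sqrt(865) / 3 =4313.60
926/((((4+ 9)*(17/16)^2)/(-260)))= -4741120/289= -16405.26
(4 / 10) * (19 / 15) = 38 / 75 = 0.51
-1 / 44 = -0.02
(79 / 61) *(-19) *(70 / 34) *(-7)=367745 / 1037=354.62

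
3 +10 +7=20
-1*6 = -6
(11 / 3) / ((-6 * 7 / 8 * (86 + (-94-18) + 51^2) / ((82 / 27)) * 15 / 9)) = -3608 / 7300125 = -0.00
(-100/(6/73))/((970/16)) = -5840/291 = -20.07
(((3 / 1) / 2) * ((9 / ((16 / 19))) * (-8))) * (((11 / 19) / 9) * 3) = -99 / 4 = -24.75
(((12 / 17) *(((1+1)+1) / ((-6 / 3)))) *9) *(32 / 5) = -5184 / 85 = -60.99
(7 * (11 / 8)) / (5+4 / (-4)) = 2.41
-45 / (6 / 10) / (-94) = 75 / 94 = 0.80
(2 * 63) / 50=2.52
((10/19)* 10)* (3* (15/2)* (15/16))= 111.02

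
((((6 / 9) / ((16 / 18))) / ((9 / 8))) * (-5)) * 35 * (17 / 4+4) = -1925 / 2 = -962.50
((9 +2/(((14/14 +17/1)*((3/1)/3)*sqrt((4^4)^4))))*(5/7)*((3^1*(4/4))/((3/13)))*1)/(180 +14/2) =0.45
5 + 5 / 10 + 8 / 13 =159 / 26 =6.12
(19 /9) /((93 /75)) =475 /279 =1.70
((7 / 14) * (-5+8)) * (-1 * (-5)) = 15 / 2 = 7.50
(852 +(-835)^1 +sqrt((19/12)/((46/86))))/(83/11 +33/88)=44 * sqrt(56373)/48093 +88/41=2.36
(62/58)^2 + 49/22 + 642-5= 11848125/18502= 640.37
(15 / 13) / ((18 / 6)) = 5 / 13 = 0.38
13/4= 3.25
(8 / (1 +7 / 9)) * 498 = 2241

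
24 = 24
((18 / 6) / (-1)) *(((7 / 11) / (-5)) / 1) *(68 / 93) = 476 / 1705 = 0.28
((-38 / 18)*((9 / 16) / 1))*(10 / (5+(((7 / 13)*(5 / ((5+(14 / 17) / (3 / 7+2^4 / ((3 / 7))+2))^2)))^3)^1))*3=-16410012173001919554675067933921749 / 2303720827567038816190523488039456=-7.12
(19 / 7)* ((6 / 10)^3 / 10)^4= 10097379 / 17089843750000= 0.00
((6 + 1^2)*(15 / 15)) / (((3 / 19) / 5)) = 665 / 3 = 221.67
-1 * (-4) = 4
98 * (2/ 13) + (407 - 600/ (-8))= 6462/ 13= 497.08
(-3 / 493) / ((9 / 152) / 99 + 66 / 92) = -115368 / 13612223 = -0.01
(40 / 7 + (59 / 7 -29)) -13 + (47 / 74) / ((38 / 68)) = -131492 / 4921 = -26.72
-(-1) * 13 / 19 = 13 / 19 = 0.68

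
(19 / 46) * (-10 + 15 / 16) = -2755 / 736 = -3.74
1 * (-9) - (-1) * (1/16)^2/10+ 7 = -5119/2560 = -2.00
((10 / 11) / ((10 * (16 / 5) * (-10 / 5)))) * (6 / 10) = -3 / 352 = -0.01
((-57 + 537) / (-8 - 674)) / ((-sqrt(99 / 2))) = 0.10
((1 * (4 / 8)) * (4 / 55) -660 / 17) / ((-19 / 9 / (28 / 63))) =145064 / 17765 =8.17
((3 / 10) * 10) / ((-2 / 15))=-45 / 2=-22.50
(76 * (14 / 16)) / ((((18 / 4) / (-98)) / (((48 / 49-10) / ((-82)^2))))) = 29393 / 15129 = 1.94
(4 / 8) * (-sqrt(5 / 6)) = -sqrt(30) / 12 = -0.46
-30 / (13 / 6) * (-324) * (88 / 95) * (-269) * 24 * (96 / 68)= -159039479808 / 4199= -37875560.80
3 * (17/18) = 17/6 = 2.83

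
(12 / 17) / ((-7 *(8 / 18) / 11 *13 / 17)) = -3.26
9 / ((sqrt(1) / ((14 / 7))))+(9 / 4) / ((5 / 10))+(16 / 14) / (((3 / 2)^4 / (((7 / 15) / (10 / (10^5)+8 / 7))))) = 878460545 / 38883402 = 22.59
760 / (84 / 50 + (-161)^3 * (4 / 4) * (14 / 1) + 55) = -19000 / 1460646933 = -0.00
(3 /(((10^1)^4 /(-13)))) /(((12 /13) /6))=-507 /20000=-0.03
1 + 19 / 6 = 25 / 6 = 4.17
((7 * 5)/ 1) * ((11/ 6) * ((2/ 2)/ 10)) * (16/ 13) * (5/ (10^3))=77/ 1950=0.04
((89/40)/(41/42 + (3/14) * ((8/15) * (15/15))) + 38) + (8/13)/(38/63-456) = 6839479513/170820260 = 40.04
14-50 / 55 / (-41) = 6324 / 451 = 14.02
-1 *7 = -7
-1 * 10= -10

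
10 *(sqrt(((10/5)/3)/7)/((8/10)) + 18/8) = 25 *sqrt(42)/42 + 45/2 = 26.36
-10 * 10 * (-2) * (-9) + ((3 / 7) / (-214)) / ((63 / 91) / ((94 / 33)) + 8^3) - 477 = -2277.00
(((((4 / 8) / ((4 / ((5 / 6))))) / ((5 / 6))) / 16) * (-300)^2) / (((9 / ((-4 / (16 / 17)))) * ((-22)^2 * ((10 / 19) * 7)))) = -40375 / 216832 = -0.19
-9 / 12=-3 / 4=-0.75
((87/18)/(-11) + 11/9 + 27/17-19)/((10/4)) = -55973/8415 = -6.65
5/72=0.07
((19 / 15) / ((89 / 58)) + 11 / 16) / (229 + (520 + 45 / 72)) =32317 / 16011990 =0.00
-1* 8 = -8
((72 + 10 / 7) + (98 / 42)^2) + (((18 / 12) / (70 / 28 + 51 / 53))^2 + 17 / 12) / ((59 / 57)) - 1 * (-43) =247161468257 / 2002556052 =123.42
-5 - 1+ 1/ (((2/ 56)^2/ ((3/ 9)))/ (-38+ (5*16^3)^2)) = 328833403790/ 3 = 109611134596.67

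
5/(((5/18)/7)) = 126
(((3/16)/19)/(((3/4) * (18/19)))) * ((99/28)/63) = 11/14112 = 0.00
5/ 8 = 0.62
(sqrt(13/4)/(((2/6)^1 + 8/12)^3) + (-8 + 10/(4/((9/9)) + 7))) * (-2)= 156/11 - sqrt(13)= 10.58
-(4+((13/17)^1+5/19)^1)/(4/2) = -812/323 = -2.51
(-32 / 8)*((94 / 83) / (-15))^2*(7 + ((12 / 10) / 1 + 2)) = -600848 / 2583375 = -0.23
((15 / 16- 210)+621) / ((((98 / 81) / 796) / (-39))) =-4143372831 / 392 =-10569828.65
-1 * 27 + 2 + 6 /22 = -24.73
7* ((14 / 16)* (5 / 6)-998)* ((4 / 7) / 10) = -398.91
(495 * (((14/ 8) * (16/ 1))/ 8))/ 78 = 1155/ 52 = 22.21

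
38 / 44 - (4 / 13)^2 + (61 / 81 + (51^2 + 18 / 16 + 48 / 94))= 147441429065 / 56617704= 2604.16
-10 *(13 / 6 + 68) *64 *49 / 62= -3300640 / 93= -35490.75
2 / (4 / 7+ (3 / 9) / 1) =42 / 19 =2.21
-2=-2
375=375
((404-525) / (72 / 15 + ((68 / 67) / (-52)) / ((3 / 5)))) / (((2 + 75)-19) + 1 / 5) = -2634775 / 6041839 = -0.44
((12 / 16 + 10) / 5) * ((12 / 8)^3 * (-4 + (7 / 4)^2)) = -3483 / 512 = -6.80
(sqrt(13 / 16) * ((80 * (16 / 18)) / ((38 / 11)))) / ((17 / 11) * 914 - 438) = 121 * sqrt(13) / 22914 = 0.02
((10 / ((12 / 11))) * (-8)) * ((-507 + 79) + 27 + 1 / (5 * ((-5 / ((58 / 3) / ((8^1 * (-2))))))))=2646281 / 90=29403.12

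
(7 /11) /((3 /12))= 28 /11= 2.55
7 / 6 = 1.17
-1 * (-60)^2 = -3600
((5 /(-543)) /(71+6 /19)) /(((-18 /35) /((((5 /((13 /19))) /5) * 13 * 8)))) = 50540 /1324377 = 0.04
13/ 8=1.62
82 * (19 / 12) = 779 / 6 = 129.83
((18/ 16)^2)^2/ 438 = 2187/ 598016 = 0.00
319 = 319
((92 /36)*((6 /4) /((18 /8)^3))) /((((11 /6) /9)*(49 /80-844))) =-0.00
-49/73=-0.67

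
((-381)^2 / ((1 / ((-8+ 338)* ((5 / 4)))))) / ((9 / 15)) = 199596375 / 2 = 99798187.50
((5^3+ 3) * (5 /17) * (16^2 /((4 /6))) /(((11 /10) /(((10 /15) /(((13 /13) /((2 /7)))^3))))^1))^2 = 171798691840000 /4114067881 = 41758.84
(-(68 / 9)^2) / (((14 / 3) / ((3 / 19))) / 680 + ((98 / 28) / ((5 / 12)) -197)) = 1572160 / 5192847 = 0.30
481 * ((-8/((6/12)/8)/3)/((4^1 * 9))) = -15392/27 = -570.07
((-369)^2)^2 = 18539817921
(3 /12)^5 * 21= 21 /1024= 0.02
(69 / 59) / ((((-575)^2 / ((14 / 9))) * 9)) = 14 / 22899375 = 0.00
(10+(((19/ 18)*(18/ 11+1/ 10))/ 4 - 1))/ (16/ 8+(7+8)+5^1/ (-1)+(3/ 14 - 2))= 524363/ 566280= 0.93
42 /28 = 3 /2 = 1.50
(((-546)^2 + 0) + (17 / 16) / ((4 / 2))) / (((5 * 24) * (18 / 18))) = 9539729 / 3840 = 2484.30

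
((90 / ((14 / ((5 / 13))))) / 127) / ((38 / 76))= 450 / 11557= 0.04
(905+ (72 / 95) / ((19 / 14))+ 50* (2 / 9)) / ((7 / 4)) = 59565188 / 113715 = 523.81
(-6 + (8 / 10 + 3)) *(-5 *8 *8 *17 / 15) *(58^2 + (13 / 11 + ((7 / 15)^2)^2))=2038925095168 / 759375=2685004.24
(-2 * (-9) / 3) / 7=6 / 7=0.86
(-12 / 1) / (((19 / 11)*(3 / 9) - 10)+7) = 99 / 20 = 4.95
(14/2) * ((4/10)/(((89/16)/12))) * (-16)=-43008/445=-96.65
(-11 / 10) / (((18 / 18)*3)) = -0.37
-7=-7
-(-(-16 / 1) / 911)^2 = -0.00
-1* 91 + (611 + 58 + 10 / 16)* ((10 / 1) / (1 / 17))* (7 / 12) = 3183047 / 48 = 66313.48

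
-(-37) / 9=37 / 9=4.11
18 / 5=3.60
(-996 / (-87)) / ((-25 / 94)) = -31208 / 725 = -43.05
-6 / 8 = -0.75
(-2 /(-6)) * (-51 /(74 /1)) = -17 /74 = -0.23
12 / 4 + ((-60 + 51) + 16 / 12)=-14 / 3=-4.67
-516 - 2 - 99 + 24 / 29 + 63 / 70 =-178429 / 290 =-615.27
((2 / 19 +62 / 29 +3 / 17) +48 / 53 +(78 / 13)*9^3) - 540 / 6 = 2128446945 / 496451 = 4287.33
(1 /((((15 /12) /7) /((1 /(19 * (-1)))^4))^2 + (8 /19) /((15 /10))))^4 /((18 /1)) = 221559904013156352 /343063638010155170013979127707850806535347799598179521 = 0.00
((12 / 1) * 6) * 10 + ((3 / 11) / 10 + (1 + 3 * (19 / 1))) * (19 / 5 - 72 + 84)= 900257 / 550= 1636.83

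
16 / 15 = 1.07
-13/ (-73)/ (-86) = -13/ 6278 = -0.00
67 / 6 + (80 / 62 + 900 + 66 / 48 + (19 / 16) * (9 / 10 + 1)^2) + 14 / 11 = 1504860157 / 1636800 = 919.39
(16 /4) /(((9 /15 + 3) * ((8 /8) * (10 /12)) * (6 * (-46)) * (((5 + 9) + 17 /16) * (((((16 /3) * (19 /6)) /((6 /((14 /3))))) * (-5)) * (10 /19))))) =9 /970025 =0.00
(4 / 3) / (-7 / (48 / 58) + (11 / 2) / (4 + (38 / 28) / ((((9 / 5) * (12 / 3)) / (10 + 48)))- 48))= -266656 / 1724863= -0.15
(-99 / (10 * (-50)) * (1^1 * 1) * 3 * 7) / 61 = 2079 / 30500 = 0.07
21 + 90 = 111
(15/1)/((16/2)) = 15/8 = 1.88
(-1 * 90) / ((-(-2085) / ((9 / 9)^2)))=-0.04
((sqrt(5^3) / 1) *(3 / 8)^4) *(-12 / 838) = -1215 *sqrt(5) / 858112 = -0.00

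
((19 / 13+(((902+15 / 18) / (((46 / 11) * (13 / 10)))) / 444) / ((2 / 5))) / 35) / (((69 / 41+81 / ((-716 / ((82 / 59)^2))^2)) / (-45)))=-60776423626497012251 / 33205210778844904800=-1.83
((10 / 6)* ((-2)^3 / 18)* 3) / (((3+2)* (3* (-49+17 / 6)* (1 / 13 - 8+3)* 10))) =-13 / 199440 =-0.00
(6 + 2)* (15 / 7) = 120 / 7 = 17.14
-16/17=-0.94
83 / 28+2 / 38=1605 / 532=3.02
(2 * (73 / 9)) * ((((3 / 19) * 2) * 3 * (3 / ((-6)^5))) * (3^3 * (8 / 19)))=-73 / 1083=-0.07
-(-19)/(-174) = -19/174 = -0.11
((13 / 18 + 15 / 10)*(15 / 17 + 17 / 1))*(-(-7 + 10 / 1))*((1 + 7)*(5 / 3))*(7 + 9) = -25432.68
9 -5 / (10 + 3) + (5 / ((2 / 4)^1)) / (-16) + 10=1871 / 104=17.99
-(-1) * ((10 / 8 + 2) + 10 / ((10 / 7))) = 41 / 4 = 10.25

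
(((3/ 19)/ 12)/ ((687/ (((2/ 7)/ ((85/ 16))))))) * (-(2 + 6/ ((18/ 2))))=-64/ 23299605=-0.00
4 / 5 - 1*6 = -26 / 5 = -5.20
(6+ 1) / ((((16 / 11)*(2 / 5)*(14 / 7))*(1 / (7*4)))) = 2695 / 16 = 168.44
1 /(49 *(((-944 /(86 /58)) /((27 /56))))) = -1161 /75119744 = -0.00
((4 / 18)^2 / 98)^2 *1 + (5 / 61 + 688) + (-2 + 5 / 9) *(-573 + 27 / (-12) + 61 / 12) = 1511.66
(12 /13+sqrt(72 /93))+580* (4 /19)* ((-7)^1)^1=-210892 /247+2* sqrt(186) /31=-852.93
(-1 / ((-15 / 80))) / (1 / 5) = 80 / 3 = 26.67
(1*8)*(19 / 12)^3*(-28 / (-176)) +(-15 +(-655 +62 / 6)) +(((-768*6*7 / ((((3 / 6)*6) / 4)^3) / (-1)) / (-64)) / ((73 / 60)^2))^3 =-756057297493574201735651 / 1438280486650656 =-525667492.89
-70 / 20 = -3.50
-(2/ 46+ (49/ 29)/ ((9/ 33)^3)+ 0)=-83.34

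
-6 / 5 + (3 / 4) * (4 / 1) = 9 / 5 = 1.80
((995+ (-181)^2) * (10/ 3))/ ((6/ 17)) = 956420/ 3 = 318806.67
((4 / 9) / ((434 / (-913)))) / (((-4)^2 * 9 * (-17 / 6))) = 0.00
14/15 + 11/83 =1327/1245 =1.07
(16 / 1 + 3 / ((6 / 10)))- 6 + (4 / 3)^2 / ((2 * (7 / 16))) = 1073 / 63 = 17.03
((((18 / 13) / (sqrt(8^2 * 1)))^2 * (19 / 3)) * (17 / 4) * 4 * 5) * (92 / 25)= 200583 / 3380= 59.34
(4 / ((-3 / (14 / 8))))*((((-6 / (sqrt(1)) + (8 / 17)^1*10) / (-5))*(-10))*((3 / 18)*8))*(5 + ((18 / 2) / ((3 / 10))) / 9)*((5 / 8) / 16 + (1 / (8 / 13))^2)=660275 / 3672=179.81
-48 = -48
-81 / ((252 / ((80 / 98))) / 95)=-8550 / 343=-24.93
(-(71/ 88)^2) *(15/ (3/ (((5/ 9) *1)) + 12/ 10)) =-126025/ 85184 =-1.48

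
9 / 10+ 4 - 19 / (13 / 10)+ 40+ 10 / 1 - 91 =-6593 / 130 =-50.72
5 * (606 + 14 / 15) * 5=45520 / 3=15173.33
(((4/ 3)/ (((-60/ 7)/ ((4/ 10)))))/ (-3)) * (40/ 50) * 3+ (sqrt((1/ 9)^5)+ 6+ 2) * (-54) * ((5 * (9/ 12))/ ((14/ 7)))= -3646651/ 4500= -810.37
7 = 7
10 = 10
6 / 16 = 3 / 8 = 0.38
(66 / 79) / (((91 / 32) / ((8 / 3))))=5632 / 7189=0.78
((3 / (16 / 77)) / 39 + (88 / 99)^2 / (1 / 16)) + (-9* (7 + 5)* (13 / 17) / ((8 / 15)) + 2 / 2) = -40339051 / 286416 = -140.84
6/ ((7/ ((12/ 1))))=72/ 7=10.29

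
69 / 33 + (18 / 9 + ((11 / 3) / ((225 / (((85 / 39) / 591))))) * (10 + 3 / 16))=4.09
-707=-707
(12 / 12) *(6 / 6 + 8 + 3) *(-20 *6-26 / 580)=-208878 / 145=-1440.54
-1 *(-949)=949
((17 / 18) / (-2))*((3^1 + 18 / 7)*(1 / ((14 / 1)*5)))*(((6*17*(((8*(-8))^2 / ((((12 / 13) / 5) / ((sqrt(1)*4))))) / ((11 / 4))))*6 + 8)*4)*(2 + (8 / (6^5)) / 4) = -606160035611 / 102060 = -5939251.77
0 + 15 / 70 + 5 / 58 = 61 / 203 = 0.30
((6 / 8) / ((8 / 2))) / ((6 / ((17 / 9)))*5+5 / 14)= 0.01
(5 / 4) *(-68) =-85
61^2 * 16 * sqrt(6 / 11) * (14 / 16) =52094 * sqrt(66) / 11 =38473.97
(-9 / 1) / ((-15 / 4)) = 12 / 5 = 2.40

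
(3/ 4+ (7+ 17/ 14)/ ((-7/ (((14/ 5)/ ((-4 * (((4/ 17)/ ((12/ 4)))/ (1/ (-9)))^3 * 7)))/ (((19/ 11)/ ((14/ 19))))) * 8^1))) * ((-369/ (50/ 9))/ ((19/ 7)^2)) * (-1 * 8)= 44046076263/ 834054400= 52.81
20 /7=2.86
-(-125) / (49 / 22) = 2750 / 49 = 56.12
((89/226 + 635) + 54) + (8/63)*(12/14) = 22906657/33222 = 689.50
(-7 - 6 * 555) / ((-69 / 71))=236927 / 69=3433.72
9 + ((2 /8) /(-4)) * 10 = 67 /8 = 8.38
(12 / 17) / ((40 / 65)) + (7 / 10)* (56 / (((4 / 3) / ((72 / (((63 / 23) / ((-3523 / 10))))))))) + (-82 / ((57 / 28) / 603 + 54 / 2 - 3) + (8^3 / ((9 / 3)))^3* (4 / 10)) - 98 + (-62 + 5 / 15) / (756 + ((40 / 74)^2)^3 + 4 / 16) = 1651771015774636593810274843 / 962540796264106252050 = 1716052.99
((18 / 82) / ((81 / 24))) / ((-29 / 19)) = -152 / 3567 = -0.04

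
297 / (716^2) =297 / 512656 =0.00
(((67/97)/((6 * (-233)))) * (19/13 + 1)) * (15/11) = -5360/3231943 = -0.00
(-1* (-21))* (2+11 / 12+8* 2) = 1589 / 4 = 397.25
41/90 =0.46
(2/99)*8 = 16/99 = 0.16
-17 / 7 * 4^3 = -1088 / 7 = -155.43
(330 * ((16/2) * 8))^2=446054400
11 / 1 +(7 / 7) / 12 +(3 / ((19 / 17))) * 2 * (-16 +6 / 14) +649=920077 / 1596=576.49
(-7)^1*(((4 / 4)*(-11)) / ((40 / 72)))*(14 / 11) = 882 / 5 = 176.40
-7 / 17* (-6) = 42 / 17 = 2.47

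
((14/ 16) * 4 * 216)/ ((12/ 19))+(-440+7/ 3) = 2278/ 3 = 759.33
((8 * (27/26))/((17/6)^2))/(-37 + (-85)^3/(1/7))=-243/1009438274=-0.00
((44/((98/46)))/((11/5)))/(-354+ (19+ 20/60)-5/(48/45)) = -0.03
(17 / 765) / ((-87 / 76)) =-76 / 3915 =-0.02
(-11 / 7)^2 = 121 / 49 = 2.47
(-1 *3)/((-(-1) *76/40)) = -1.58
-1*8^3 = -512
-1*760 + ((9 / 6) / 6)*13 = -3027 / 4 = -756.75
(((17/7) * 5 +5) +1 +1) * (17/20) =1139/70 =16.27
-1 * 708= -708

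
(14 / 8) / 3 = 7 / 12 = 0.58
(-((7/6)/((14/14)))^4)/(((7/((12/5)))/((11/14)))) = -539/1080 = -0.50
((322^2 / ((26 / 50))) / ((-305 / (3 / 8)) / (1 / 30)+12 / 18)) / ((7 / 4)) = -2221800 / 475787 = -4.67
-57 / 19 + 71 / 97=-220 / 97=-2.27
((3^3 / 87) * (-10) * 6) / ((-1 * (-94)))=-270 / 1363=-0.20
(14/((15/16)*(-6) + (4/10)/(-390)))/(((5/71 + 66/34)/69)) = -324803700/3805283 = -85.36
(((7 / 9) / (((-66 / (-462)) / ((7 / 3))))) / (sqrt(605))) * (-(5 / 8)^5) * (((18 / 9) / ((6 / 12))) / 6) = -214375 * sqrt(5) / 14598144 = -0.03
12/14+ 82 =82.86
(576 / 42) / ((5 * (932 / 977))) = 23448 / 8155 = 2.88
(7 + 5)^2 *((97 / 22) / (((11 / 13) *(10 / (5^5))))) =28372500 / 121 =234483.47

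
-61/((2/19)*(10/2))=-1159/10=-115.90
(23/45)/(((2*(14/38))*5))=437/3150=0.14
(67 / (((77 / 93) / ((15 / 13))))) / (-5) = -18693 / 1001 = -18.67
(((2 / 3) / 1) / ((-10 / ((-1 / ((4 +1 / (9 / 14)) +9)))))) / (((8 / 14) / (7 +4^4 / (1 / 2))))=4.16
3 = 3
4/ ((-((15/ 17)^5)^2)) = -13.98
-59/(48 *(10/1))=-59/480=-0.12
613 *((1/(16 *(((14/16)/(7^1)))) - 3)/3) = -3065/6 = -510.83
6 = 6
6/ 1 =6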